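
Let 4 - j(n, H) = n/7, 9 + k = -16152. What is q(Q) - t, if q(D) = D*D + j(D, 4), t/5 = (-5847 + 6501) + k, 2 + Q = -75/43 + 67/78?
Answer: 6106512960229/78745212 ≈ 77548.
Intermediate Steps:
k = -16161 (k = -9 - 16152 = -16161)
Q = -9677/3354 (Q = -2 + (-75/43 + 67/78) = -2 - 2969/3354 = -9677/3354 ≈ -2.8852)
j(n, H) = 4 - n/7
t = -77535 (t = 5*((-5847 + 6501) - 16161) = 5*(654 - 16161) = 5*(-15507) = -77535)
q(D) = 4 + D**2 - D/7 (q(D) = D*D + (4 - D/7) = D**2 + (4 - D/7) = 4 + D**2 - D/7)
q(Q) - t = (4 + (-9677/3354)**2 - 1/7*(-9677/3354)) - 1*(-77535) = (4 + 93644329/11249316 + 9677/23478) + 77535 = 1002947809/78745212 + 77535 = 6106512960229/78745212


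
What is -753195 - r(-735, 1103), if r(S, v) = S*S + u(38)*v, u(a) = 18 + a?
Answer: -1355188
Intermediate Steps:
r(S, v) = S² + 56*v (r(S, v) = S*S + (18 + 38)*v = S² + 56*v)
-753195 - r(-735, 1103) = -753195 - ((-735)² + 56*1103) = -753195 - (540225 + 61768) = -753195 - 1*601993 = -753195 - 601993 = -1355188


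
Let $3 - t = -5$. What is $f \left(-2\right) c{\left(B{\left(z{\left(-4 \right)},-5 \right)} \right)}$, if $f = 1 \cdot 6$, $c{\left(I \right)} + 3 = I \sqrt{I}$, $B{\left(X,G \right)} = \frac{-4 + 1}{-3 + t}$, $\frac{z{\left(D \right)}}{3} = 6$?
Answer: $36 + \frac{36 i \sqrt{15}}{25} \approx 36.0 + 5.5771 i$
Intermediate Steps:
$t = 8$ ($t = 3 - -5 = 3 + 5 = 8$)
$z{\left(D \right)} = 18$ ($z{\left(D \right)} = 3 \cdot 6 = 18$)
$B{\left(X,G \right)} = - \frac{3}{5}$ ($B{\left(X,G \right)} = \frac{-4 + 1}{-3 + 8} = - \frac{3}{5}$)
$c{\left(I \right)} = -3 + I^{\frac{3}{2}}$ ($c{\left(I \right)} = -3 + I \sqrt{I} = -3 + I^{\frac{3}{2}}$)
$f = 6$
$f \left(-2\right) c{\left(B{\left(z{\left(-4 \right)},-5 \right)} \right)} = 6 \left(-2\right) \left(-3 + \left(- \frac{3}{5}\right)^{\frac{3}{2}}\right) = - 12 \left(-3 - \frac{3 i \sqrt{15}}{25}\right) = 36 + \frac{36 i \sqrt{15}}{25}$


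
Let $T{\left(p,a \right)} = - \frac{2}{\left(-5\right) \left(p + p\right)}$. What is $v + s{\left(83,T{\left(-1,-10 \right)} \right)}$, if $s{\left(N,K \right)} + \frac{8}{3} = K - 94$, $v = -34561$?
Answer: $- \frac{519868}{15} \approx -34658.0$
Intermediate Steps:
$T{\left(p,a \right)} = \frac{1}{5 p}$ ($T{\left(p,a \right)} = - \frac{2}{\left(-5\right) 2 p} = - \frac{2}{\left(-10\right) p} = - 2 \left(- \frac{1}{10 p}\right) = \frac{1}{5 p}$)
$s{\left(N,K \right)} = - \frac{290}{3} + K$ ($s{\left(N,K \right)} = - \frac{8}{3} + \left(K - 94\right) = - \frac{8}{3} + \left(-94 + K\right) = - \frac{290}{3} + K$)
$v + s{\left(83,T{\left(-1,-10 \right)} \right)} = -34561 - \left(\frac{290}{3} - \frac{1}{5 \left(-1\right)}\right) = -34561 + \left(- \frac{290}{3} + \frac{1}{5} \left(-1\right)\right) = -34561 - \frac{1453}{15} = - \frac{519868}{15}$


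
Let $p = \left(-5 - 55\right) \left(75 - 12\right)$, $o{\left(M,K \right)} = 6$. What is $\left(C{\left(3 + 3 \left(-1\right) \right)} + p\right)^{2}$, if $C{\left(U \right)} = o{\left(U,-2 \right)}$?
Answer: $14243076$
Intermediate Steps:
$C{\left(U \right)} = 6$
$p = -3780$ ($p = \left(-60\right) 63 = -3780$)
$\left(C{\left(3 + 3 \left(-1\right) \right)} + p\right)^{2} = \left(6 - 3780\right)^{2} = \left(-3774\right)^{2} = 14243076$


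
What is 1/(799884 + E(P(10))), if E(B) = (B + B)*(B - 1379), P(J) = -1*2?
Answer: 1/805408 ≈ 1.2416e-6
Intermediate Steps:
P(J) = -2
E(B) = 2*B*(-1379 + B) (E(B) = (2*B)*(-1379 + B) = 2*B*(-1379 + B))
1/(799884 + E(P(10))) = 1/(799884 + 2*(-2)*(-1379 - 2)) = 1/(799884 + 2*(-2)*(-1381)) = 1/(799884 + 5524) = 1/805408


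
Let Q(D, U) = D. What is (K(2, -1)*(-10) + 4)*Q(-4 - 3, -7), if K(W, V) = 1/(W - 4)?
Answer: -63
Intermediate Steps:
K(W, V) = 1/(-4 + W)
(K(2, -1)*(-10) + 4)*Q(-4 - 3, -7) = (-10/(-4 + 2) + 4)*(-4 - 3) = (-10/(-2) + 4)*(-7) = (-1/2*(-10) + 4)*(-7) = (5 + 4)*(-7) = 9*(-7) = -63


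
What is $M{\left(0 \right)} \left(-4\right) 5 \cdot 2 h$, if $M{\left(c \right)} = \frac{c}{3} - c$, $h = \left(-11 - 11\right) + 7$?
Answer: $0$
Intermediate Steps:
$h = -15$ ($h = -22 + 7 = -15$)
$M{\left(c \right)} = - \frac{2 c}{3}$ ($M{\left(c \right)} = c \frac{1}{3} - c = \frac{c}{3} - c = - \frac{2 c}{3}$)
$M{\left(0 \right)} \left(-4\right) 5 \cdot 2 h = \left(- \frac{2}{3}\right) 0 \left(-4\right) 5 \cdot 2 \left(-15\right) = 0 \left(\left(-20\right) 2\right) \left(-15\right) = 0 \left(-40\right) \left(-15\right) = 0 \left(-15\right) = 0$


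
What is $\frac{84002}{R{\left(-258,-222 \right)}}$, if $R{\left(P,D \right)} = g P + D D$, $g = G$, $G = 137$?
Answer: $\frac{42001}{6969} \approx 6.0268$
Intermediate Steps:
$g = 137$
$R{\left(P,D \right)} = D^{2} + 137 P$ ($R{\left(P,D \right)} = 137 P + D D = 137 P + D^{2} = D^{2} + 137 P$)
$\frac{84002}{R{\left(-258,-222 \right)}} = \frac{84002}{\left(-222\right)^{2} + 137 \left(-258\right)} = \frac{84002}{49284 - 35346} = \frac{84002}{13938} = 84002 \cdot \frac{1}{13938} = \frac{42001}{6969}$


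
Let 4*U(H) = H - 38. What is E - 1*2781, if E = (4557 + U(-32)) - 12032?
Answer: -20547/2 ≈ -10274.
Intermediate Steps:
U(H) = -19/2 + H/4 (U(H) = (H - 38)/4 = (-38 + H)/4 = -19/2 + H/4)
E = -14985/2 (E = (4557 + (-19/2 + (¼)*(-32))) - 12032 = (4557 + (-19/2 - 8)) - 12032 = (4557 - 35/2) - 12032 = 9079/2 - 12032 = -14985/2 ≈ -7492.5)
E - 1*2781 = -14985/2 - 1*2781 = -14985/2 - 2781 = -20547/2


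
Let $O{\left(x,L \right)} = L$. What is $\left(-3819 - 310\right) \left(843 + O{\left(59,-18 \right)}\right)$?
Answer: $-3406425$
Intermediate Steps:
$\left(-3819 - 310\right) \left(843 + O{\left(59,-18 \right)}\right) = \left(-3819 - 310\right) \left(843 - 18\right) = \left(-4129\right) 825 = -3406425$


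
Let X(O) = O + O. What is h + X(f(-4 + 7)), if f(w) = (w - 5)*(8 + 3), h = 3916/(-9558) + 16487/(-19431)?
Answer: -466967803/10317861 ≈ -45.258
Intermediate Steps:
h = -12981919/10317861 (h = 3916*(-1/9558) + 16487*(-1/19431) = -1958/4779 - 16487/19431 = -12981919/10317861 ≈ -1.2582)
f(w) = -55 + 11*w (f(w) = (-5 + w)*11 = -55 + 11*w)
X(O) = 2*O
h + X(f(-4 + 7)) = -12981919/10317861 + 2*(-55 + 11*(-4 + 7)) = -12981919/10317861 + 2*(-55 + 11*3) = -12981919/10317861 + 2*(-55 + 33) = -12981919/10317861 + 2*(-22) = -12981919/10317861 - 44 = -466967803/10317861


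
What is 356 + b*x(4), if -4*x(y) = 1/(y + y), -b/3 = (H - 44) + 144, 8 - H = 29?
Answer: 11629/32 ≈ 363.41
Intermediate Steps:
H = -21 (H = 8 - 1*29 = 8 - 29 = -21)
b = -237 (b = -3*((-21 - 44) + 144) = -3*(-65 + 144) = -3*79 = -237)
x(y) = -1/(8*y) (x(y) = -1/(4*(y + y)) = -1/(2*y)/4 = -1/(8*y))
356 + b*x(4) = 356 - (-237)/(8*4) = 356 - 237*(-1/32) = 356 + 237/32 = 11629/32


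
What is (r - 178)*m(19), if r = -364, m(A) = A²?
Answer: -195662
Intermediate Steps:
(r - 178)*m(19) = (-364 - 178)*19² = -542*361 = -195662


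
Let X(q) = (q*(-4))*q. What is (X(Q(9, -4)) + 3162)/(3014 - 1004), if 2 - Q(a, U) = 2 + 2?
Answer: 1573/1005 ≈ 1.5652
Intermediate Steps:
Q(a, U) = -2 (Q(a, U) = 2 - (2 + 2) = 2 - 1*4 = 2 - 4 = -2)
X(q) = -4*q**2 (X(q) = (-4*q)*q = -4*q**2)
(X(Q(9, -4)) + 3162)/(3014 - 1004) = (-4*(-2)**2 + 3162)/(3014 - 1004) = (-4*4 + 3162)/2010 = (-16 + 3162)*(1/2010) = 3146*(1/2010) = 1573/1005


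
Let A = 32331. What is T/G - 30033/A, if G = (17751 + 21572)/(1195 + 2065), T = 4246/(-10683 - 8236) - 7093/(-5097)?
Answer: -34006693623057979/40865548924637853 ≈ -0.83216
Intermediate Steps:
T = 112550605/96430143 (T = 4246/(-18919) - 7093*(-1/5097) = 4246*(-1/18919) + 7093/5097 = -4246/18919 + 7093/5097 = 112550605/96430143 ≈ 1.1672)
G = 39323/3260 ≈ 12.062
T/G - 30033/A = 112550605/(96430143*(39323/3260)) - 30033/32331 = (112550605/96430143)*(3260/39323) - 30033*1/32331 = 366914972300/3791922513189 - 10011/10777 = -34006693623057979/40865548924637853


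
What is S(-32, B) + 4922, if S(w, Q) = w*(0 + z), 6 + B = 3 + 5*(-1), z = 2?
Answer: 4858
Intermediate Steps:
B = -8 (B = -6 + (3 + 5*(-1)) = -6 + (3 - 5) = -6 - 2 = -8)
S(w, Q) = 2*w (S(w, Q) = w*(0 + 2) = w*2 = 2*w)
S(-32, B) + 4922 = 2*(-32) + 4922 = -64 + 4922 = 4858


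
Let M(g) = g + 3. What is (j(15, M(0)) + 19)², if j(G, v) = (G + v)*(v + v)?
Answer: 16129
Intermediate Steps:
M(g) = 3 + g
j(G, v) = 2*v*(G + v) (j(G, v) = (G + v)*(2*v) = 2*v*(G + v))
(j(15, M(0)) + 19)² = (2*(3 + 0)*(15 + (3 + 0)) + 19)² = (2*3*(15 + 3) + 19)² = (2*3*18 + 19)² = (108 + 19)² = 127² = 16129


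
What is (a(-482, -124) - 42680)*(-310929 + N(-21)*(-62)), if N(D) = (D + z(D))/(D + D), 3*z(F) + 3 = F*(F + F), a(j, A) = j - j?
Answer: 278319566360/21 ≈ 1.3253e+10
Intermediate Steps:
a(j, A) = 0
z(F) = -1 + 2*F**2/3 (z(F) = -1 + (F*(F + F))/3 = -1 + (F*(2*F))/3 = -1 + (2*F**2)/3 = -1 + 2*F**2/3)
N(D) = (-1 + D + 2*D**2/3)/(2*D) (N(D) = (D + (-1 + 2*D**2/3))/(D + D) = (-1 + D + 2*D**2/3)/((2*D)) = (-1 + D + 2*D**2/3)*(1/(2*D)) = (-1 + D + 2*D**2/3)/(2*D))
(a(-482, -124) - 42680)*(-310929 + N(-21)*(-62)) = (0 - 42680)*(-310929 + (1/2 - 1/2/(-21) + (1/3)*(-21))*(-62)) = -42680*(-310929 + (1/2 - 1/2*(-1/21) - 7)*(-62)) = -42680*(-310929 + (1/2 + 1/42 - 7)*(-62)) = -42680*(-310929 - 136/21*(-62)) = -42680*(-310929 + 8432/21) = -42680*(-6521077/21) = 278319566360/21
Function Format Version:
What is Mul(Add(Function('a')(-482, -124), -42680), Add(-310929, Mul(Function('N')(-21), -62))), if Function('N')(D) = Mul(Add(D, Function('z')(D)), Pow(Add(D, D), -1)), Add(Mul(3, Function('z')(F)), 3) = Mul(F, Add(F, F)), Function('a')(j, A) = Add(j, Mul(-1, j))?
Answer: Rational(278319566360, 21) ≈ 1.3253e+10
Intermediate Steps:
Function('a')(j, A) = 0
Function('z')(F) = Add(-1, Mul(Rational(2, 3), Pow(F, 2))) (Function('z')(F) = Add(-1, Mul(Rational(1, 3), Mul(F, Add(F, F)))) = Add(-1, Mul(Rational(1, 3), Mul(F, Mul(2, F)))) = Add(-1, Mul(Rational(1, 3), Mul(2, Pow(F, 2)))) = Add(-1, Mul(Rational(2, 3), Pow(F, 2))))
Function('N')(D) = Mul(Rational(1, 2), Pow(D, -1), Add(-1, D, Mul(Rational(2, 3), Pow(D, 2)))) (Function('N')(D) = Mul(Add(D, Add(-1, Mul(Rational(2, 3), Pow(D, 2)))), Pow(Add(D, D), -1)) = Mul(Add(-1, D, Mul(Rational(2, 3), Pow(D, 2))), Pow(Mul(2, D), -1)) = Mul(Add(-1, D, Mul(Rational(2, 3), Pow(D, 2))), Mul(Rational(1, 2), Pow(D, -1))) = Mul(Rational(1, 2), Pow(D, -1), Add(-1, D, Mul(Rational(2, 3), Pow(D, 2)))))
Mul(Add(Function('a')(-482, -124), -42680), Add(-310929, Mul(Function('N')(-21), -62))) = Mul(Add(0, -42680), Add(-310929, Mul(Add(Rational(1, 2), Mul(Rational(-1, 2), Pow(-21, -1)), Mul(Rational(1, 3), -21)), -62))) = Mul(-42680, Add(-310929, Mul(Add(Rational(1, 2), Mul(Rational(-1, 2), Rational(-1, 21)), -7), -62))) = Mul(-42680, Add(-310929, Mul(Add(Rational(1, 2), Rational(1, 42), -7), -62))) = Mul(-42680, Add(-310929, Mul(Rational(-136, 21), -62))) = Mul(-42680, Add(-310929, Rational(8432, 21))) = Mul(-42680, Rational(-6521077, 21)) = Rational(278319566360, 21)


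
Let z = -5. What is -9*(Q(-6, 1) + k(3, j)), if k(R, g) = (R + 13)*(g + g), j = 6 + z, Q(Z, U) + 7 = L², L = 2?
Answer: -261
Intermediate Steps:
Q(Z, U) = -3 (Q(Z, U) = -7 + 2² = -7 + 4 = -3)
j = 1 (j = 6 - 5 = 1)
k(R, g) = 2*g*(13 + R) (k(R, g) = (13 + R)*(2*g) = 2*g*(13 + R))
-9*(Q(-6, 1) + k(3, j)) = -9*(-3 + 2*1*(13 + 3)) = -9*(-3 + 2*1*16) = -9*(-3 + 32) = -9*29 = -261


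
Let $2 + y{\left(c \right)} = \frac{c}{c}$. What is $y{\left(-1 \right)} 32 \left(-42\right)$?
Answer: $1344$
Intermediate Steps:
$y{\left(c \right)} = -1$ ($y{\left(c \right)} = -2 + \frac{c}{c} = -2 + 1 = -1$)
$y{\left(-1 \right)} 32 \left(-42\right) = \left(-1\right) 32 \left(-42\right) = \left(-32\right) \left(-42\right) = 1344$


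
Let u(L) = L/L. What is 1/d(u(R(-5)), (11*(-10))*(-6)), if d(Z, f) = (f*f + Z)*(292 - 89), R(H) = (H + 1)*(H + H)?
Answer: 1/88427003 ≈ 1.1309e-8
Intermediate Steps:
R(H) = 2*H*(1 + H) (R(H) = (1 + H)*(2*H) = 2*H*(1 + H))
u(L) = 1
d(Z, f) = 203*Z + 203*f² (d(Z, f) = (f² + Z)*203 = (Z + f²)*203 = 203*Z + 203*f²)
1/d(u(R(-5)), (11*(-10))*(-6)) = 1/(203*1 + 203*((11*(-10))*(-6))²) = 1/(203 + 203*(-110*(-6))²) = 1/(203 + 203*660²) = 1/(203 + 203*435600) = 1/(203 + 88426800) = 1/88427003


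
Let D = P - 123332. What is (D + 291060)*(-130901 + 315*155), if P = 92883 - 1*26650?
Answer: -19202583036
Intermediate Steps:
P = 66233 (P = 92883 - 26650 = 66233)
D = -57099 (D = 66233 - 123332 = -57099)
(D + 291060)*(-130901 + 315*155) = (-57099 + 291060)*(-130901 + 315*155) = 233961*(-130901 + 48825) = 233961*(-82076) = -19202583036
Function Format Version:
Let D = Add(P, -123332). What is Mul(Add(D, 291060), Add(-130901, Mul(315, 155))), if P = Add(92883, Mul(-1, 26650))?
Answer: -19202583036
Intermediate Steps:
P = 66233 (P = Add(92883, -26650) = 66233)
D = -57099 (D = Add(66233, -123332) = -57099)
Mul(Add(D, 291060), Add(-130901, Mul(315, 155))) = Mul(Add(-57099, 291060), Add(-130901, Mul(315, 155))) = Mul(233961, Add(-130901, 48825)) = Mul(233961, -82076) = -19202583036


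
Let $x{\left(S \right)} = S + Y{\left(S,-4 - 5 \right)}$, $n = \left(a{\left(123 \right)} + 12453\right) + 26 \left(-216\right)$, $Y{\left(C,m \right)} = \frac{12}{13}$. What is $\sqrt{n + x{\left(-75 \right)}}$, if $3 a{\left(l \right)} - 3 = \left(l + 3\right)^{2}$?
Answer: $\frac{\sqrt{2037451}}{13} \approx 109.8$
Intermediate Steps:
$Y{\left(C,m \right)} = \frac{12}{13}$ ($Y{\left(C,m \right)} = 12 \cdot \frac{1}{13} = \frac{12}{13}$)
$a{\left(l \right)} = 1 + \frac{\left(3 + l\right)^{2}}{3}$ ($a{\left(l \right)} = 1 + \frac{\left(l + 3\right)^{2}}{3} = 1 + \frac{\left(3 + l\right)^{2}}{3}$)
$n = 12130$ ($n = \left(\left(1 + \frac{\left(3 + 123\right)^{2}}{3}\right) + 12453\right) + 26 \left(-216\right) = \left(\left(1 + \frac{126^{2}}{3}\right) + 12453\right) - 5616 = \left(\left(1 + \frac{1}{3} \cdot 15876\right) + 12453\right) - 5616 = \left(\left(1 + 5292\right) + 12453\right) - 5616 = \left(5293 + 12453\right) - 5616 = 17746 - 5616 = 12130$)
$x{\left(S \right)} = \frac{12}{13} + S$ ($x{\left(S \right)} = S + \frac{12}{13} = \frac{12}{13} + S$)
$\sqrt{n + x{\left(-75 \right)}} = \sqrt{12130 + \left(\frac{12}{13} - 75\right)} = \sqrt{12130 - \frac{963}{13}} = \sqrt{\frac{156727}{13}} = \frac{\sqrt{2037451}}{13}$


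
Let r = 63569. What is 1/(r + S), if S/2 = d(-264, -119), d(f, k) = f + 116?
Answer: 1/63273 ≈ 1.5805e-5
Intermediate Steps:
d(f, k) = 116 + f
S = -296 (S = 2*(116 - 264) = 2*(-148) = -296)
1/(r + S) = 1/(63569 - 296) = 1/63273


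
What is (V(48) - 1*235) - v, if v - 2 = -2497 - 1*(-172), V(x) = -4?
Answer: 2084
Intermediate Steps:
v = -2323 (v = 2 + (-2497 - 1*(-172)) = 2 + (-2497 + 172) = 2 - 2325 = -2323)
(V(48) - 1*235) - v = (-4 - 1*235) - 1*(-2323) = (-4 - 235) + 2323 = -239 + 2323 = 2084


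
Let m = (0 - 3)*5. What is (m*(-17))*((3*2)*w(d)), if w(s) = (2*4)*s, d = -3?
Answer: -36720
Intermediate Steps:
w(s) = 8*s
m = -15 (m = -3*5 = -15)
(m*(-17))*((3*2)*w(d)) = (-15*(-17))*((3*2)*(8*(-3))) = 255*(6*(-24)) = 255*(-144) = -36720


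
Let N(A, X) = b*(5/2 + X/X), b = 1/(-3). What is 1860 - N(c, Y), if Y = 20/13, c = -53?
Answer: 11167/6 ≈ 1861.2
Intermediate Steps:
b = -1/3 ≈ -0.33333
Y = 20/13 (Y = 20*(1/13) = 20/13 ≈ 1.5385)
N(A, X) = -7/6 (N(A, X) = -(5/2 + X/X)/3 = -(5*(1/2) + 1)/3 = -(5/2 + 1)/3 = -1/3*7/2 = -7/6)
1860 - N(c, Y) = 1860 - 1*(-7/6) = 1860 + 7/6 = 11167/6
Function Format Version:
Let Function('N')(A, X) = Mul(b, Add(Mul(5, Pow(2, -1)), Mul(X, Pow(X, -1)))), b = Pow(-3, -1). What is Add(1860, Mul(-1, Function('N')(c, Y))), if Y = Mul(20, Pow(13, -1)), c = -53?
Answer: Rational(11167, 6) ≈ 1861.2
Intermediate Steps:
b = Rational(-1, 3) ≈ -0.33333
Y = Rational(20, 13) (Y = Mul(20, Rational(1, 13)) = Rational(20, 13) ≈ 1.5385)
Function('N')(A, X) = Rational(-7, 6) (Function('N')(A, X) = Mul(Rational(-1, 3), Add(Mul(5, Pow(2, -1)), Mul(X, Pow(X, -1)))) = Mul(Rational(-1, 3), Add(Mul(5, Rational(1, 2)), 1)) = Mul(Rational(-1, 3), Add(Rational(5, 2), 1)) = Mul(Rational(-1, 3), Rational(7, 2)) = Rational(-7, 6))
Add(1860, Mul(-1, Function('N')(c, Y))) = Add(1860, Mul(-1, Rational(-7, 6))) = Add(1860, Rational(7, 6)) = Rational(11167, 6)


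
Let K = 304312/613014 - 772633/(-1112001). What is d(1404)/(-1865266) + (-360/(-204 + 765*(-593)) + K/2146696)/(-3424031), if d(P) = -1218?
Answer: 538026645756361172261825296079/823943485801793648178119080274712 ≈ 0.00065299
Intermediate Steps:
K = 135338349029/113612030169 (K = 304312*(1/613014) - 772633*(-1/1112001) = 152156/306507 + 772633/1112001 = 135338349029/113612030169 ≈ 1.1912)
d(1404)/(-1865266) + (-360/(-204 + 765*(-593)) + K/2146696)/(-3424031) = -1218/(-1865266) + (-360/(-204 + 765*(-593)) + (135338349029/113612030169)/2146696)/(-3424031) = -1218*(-1/1865266) + (-360/(-204 - 453645) + (135338349029/113612030169)*(1/2146696))*(-1/3424031) = 609/932633 + (-360/(-453849) + 135338349029/243890490715671624)*(-1/3424031) = 609/932633 + (-360*(-1/453849) + 135338349029/243890490715671624)*(-1/3424031) = 609/932633 + (120/151283 + 135338349029/243890490715671624)*(-1/3424031) = 609/932633 + (2662484843394249917/3354225918812631844872)*(-1/3424031) = 609/932633 - 2662484843394249917/11484973527017934628428919032 = 538026645756361172261825296079/823943485801793648178119080274712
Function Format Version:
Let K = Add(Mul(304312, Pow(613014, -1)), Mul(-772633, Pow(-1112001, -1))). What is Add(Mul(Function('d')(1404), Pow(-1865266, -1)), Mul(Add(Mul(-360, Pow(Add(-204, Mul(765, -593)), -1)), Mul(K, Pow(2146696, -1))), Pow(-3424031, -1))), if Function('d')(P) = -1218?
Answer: Rational(538026645756361172261825296079, 823943485801793648178119080274712) ≈ 0.00065299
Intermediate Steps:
K = Rational(135338349029, 113612030169) (K = Add(Mul(304312, Rational(1, 613014)), Mul(-772633, Rational(-1, 1112001))) = Add(Rational(152156, 306507), Rational(772633, 1112001)) = Rational(135338349029, 113612030169) ≈ 1.1912)
Add(Mul(Function('d')(1404), Pow(-1865266, -1)), Mul(Add(Mul(-360, Pow(Add(-204, Mul(765, -593)), -1)), Mul(K, Pow(2146696, -1))), Pow(-3424031, -1))) = Add(Mul(-1218, Pow(-1865266, -1)), Mul(Add(Mul(-360, Pow(Add(-204, Mul(765, -593)), -1)), Mul(Rational(135338349029, 113612030169), Pow(2146696, -1))), Pow(-3424031, -1))) = Add(Mul(-1218, Rational(-1, 1865266)), Mul(Add(Mul(-360, Pow(Add(-204, -453645), -1)), Mul(Rational(135338349029, 113612030169), Rational(1, 2146696))), Rational(-1, 3424031))) = Add(Rational(609, 932633), Mul(Add(Mul(-360, Pow(-453849, -1)), Rational(135338349029, 243890490715671624)), Rational(-1, 3424031))) = Add(Rational(609, 932633), Mul(Add(Mul(-360, Rational(-1, 453849)), Rational(135338349029, 243890490715671624)), Rational(-1, 3424031))) = Add(Rational(609, 932633), Mul(Add(Rational(120, 151283), Rational(135338349029, 243890490715671624)), Rational(-1, 3424031))) = Add(Rational(609, 932633), Mul(Rational(2662484843394249917, 3354225918812631844872), Rational(-1, 3424031))) = Add(Rational(609, 932633), Rational(-2662484843394249917, 11484973527017934628428919032)) = Rational(538026645756361172261825296079, 823943485801793648178119080274712)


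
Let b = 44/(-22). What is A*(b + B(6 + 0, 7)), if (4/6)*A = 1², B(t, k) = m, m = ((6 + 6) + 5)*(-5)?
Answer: -261/2 ≈ -130.50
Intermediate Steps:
m = -85 (m = (12 + 5)*(-5) = 17*(-5) = -85)
B(t, k) = -85
b = -2 (b = 44*(-1/22) = -2)
A = 3/2 (A = (3/2)*1² = (3/2)*1 = 3/2 ≈ 1.5000)
A*(b + B(6 + 0, 7)) = 3*(-2 - 85)/2 = (3/2)*(-87) = -261/2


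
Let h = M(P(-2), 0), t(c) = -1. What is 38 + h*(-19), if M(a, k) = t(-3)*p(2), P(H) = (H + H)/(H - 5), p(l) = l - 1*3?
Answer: 19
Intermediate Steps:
p(l) = -3 + l (p(l) = l - 3 = -3 + l)
P(H) = 2*H/(-5 + H) (P(H) = (2*H)/(-5 + H) = 2*H/(-5 + H))
M(a, k) = 1 (M(a, k) = -(-3 + 2) = -1*(-1) = 1)
h = 1
38 + h*(-19) = 38 + 1*(-19) = 38 - 19 = 19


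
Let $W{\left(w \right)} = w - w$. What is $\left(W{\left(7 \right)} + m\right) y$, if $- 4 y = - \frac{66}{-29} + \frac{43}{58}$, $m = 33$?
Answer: $- \frac{5775}{232} \approx -24.892$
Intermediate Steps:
$W{\left(w \right)} = 0$
$y = - \frac{175}{232}$ ($y = - \frac{- \frac{66}{-29} + \frac{43}{58}}{4} = - \frac{\left(-66\right) \left(- \frac{1}{29}\right) + 43 \cdot \frac{1}{58}}{4} = - \frac{\frac{66}{29} + \frac{43}{58}}{4} = \left(- \frac{1}{4}\right) \frac{175}{58} = - \frac{175}{232} \approx -0.75431$)
$\left(W{\left(7 \right)} + m\right) y = \left(0 + 33\right) \left(- \frac{175}{232}\right) = 33 \left(- \frac{175}{232}\right) = - \frac{5775}{232}$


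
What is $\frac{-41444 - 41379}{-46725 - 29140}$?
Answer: $\frac{82823}{75865} \approx 1.0917$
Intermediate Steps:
$\frac{-41444 - 41379}{-46725 - 29140} = - \frac{82823}{-75865} = \left(-82823\right) \left(- \frac{1}{75865}\right) = \frac{82823}{75865}$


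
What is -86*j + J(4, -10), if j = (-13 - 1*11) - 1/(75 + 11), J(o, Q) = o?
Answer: 2069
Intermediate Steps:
j = -2065/86 (j = (-13 - 11) - 1/86 = -24 - 1*1/86 = -24 - 1/86 = -2065/86 ≈ -24.012)
-86*j + J(4, -10) = -86*(-2065/86) + 4 = 2065 + 4 = 2069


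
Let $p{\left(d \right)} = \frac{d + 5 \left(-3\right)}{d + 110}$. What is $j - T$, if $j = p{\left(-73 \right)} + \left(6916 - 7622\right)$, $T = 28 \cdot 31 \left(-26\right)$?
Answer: $\frac{808806}{37} \approx 21860.0$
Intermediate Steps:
$T = -22568$ ($T = 868 \left(-26\right) = -22568$)
$p{\left(d \right)} = \frac{-15 + d}{110 + d}$ ($p{\left(d \right)} = \frac{d - 15}{110 + d} = \frac{-15 + d}{110 + d}$)
$j = - \frac{26210}{37}$ ($j = \frac{-15 - 73}{110 - 73} + \left(6916 - 7622\right) = \frac{1}{37} \left(-88\right) + \left(6916 - 7622\right) = \frac{1}{37} \left(-88\right) - 706 = - \frac{88}{37} - 706 = - \frac{26210}{37} \approx -708.38$)
$j - T = - \frac{26210}{37} - -22568 = - \frac{26210}{37} + 22568 = \frac{808806}{37}$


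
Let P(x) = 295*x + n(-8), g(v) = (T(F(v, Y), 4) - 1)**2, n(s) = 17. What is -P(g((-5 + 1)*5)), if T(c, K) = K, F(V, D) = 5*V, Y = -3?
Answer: -2672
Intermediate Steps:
g(v) = 9 (g(v) = (4 - 1)**2 = 3**2 = 9)
P(x) = 17 + 295*x (P(x) = 295*x + 17 = 17 + 295*x)
-P(g((-5 + 1)*5)) = -(17 + 295*9) = -(17 + 2655) = -1*2672 = -2672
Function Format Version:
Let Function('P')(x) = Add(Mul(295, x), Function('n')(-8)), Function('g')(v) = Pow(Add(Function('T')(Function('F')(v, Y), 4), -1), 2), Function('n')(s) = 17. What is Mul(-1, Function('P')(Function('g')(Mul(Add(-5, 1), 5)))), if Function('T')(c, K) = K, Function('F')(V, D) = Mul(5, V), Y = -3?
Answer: -2672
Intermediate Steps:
Function('g')(v) = 9 (Function('g')(v) = Pow(Add(4, -1), 2) = Pow(3, 2) = 9)
Function('P')(x) = Add(17, Mul(295, x)) (Function('P')(x) = Add(Mul(295, x), 17) = Add(17, Mul(295, x)))
Mul(-1, Function('P')(Function('g')(Mul(Add(-5, 1), 5)))) = Mul(-1, Add(17, Mul(295, 9))) = Mul(-1, Add(17, 2655)) = Mul(-1, 2672) = -2672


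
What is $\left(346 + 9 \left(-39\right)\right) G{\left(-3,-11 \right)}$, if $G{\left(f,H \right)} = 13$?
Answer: $-65$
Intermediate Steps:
$\left(346 + 9 \left(-39\right)\right) G{\left(-3,-11 \right)} = \left(346 + 9 \left(-39\right)\right) 13 = \left(346 - 351\right) 13 = \left(-5\right) 13 = -65$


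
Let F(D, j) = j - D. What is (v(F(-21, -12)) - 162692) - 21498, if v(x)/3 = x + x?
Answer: -184136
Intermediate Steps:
v(x) = 6*x (v(x) = 3*(x + x) = 3*(2*x) = 6*x)
(v(F(-21, -12)) - 162692) - 21498 = (6*(-12 - 1*(-21)) - 162692) - 21498 = (6*(-12 + 21) - 162692) - 21498 = (6*9 - 162692) - 21498 = (54 - 162692) - 21498 = -162638 - 21498 = -184136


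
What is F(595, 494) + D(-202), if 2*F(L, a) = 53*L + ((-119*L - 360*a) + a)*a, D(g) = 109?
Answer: -122554841/2 ≈ -6.1277e+7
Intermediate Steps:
F(L, a) = 53*L/2 + a*(-359*a - 119*L)/2 (F(L, a) = (53*L + ((-119*L - 360*a) + a)*a)/2 = (53*L + ((-360*a - 119*L) + a)*a)/2 = (53*L + (-359*a - 119*L)*a)/2 = (53*L + a*(-359*a - 119*L))/2 = 53*L/2 + a*(-359*a - 119*L)/2)
F(595, 494) + D(-202) = (-359/2*494**2 + (53/2)*595 - 119/2*595*494) + 109 = (-359/2*244036 + 31535/2 - 17488835) + 109 = (-43804462 + 31535/2 - 17488835) + 109 = -122555059/2 + 109 = -122554841/2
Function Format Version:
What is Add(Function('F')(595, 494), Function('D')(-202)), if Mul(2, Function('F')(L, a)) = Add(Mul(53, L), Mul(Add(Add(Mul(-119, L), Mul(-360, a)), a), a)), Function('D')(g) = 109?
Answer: Rational(-122554841, 2) ≈ -6.1277e+7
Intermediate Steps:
Function('F')(L, a) = Add(Mul(Rational(53, 2), L), Mul(Rational(1, 2), a, Add(Mul(-359, a), Mul(-119, L)))) (Function('F')(L, a) = Mul(Rational(1, 2), Add(Mul(53, L), Mul(Add(Add(Mul(-119, L), Mul(-360, a)), a), a))) = Mul(Rational(1, 2), Add(Mul(53, L), Mul(Add(Add(Mul(-360, a), Mul(-119, L)), a), a))) = Mul(Rational(1, 2), Add(Mul(53, L), Mul(Add(Mul(-359, a), Mul(-119, L)), a))) = Mul(Rational(1, 2), Add(Mul(53, L), Mul(a, Add(Mul(-359, a), Mul(-119, L))))) = Add(Mul(Rational(53, 2), L), Mul(Rational(1, 2), a, Add(Mul(-359, a), Mul(-119, L)))))
Add(Function('F')(595, 494), Function('D')(-202)) = Add(Add(Mul(Rational(-359, 2), Pow(494, 2)), Mul(Rational(53, 2), 595), Mul(Rational(-119, 2), 595, 494)), 109) = Add(Add(Mul(Rational(-359, 2), 244036), Rational(31535, 2), -17488835), 109) = Add(Add(-43804462, Rational(31535, 2), -17488835), 109) = Add(Rational(-122555059, 2), 109) = Rational(-122554841, 2)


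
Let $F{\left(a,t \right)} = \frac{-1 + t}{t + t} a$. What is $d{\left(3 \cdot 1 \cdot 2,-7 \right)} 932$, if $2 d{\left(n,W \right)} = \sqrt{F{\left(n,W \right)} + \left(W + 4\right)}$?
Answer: $\frac{466 \sqrt{21}}{7} \approx 305.07$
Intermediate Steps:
$F{\left(a,t \right)} = \frac{a \left(-1 + t\right)}{2 t}$ ($F{\left(a,t \right)} = \frac{-1 + t}{2 t} a = \frac{a \left(-1 + t\right)}{2 t}$)
$d{\left(n,W \right)} = \frac{\sqrt{4 + W + \frac{n \left(-1 + W\right)}{2 W}}}{2}$ ($d{\left(n,W \right)} = \frac{\sqrt{\frac{n \left(-1 + W\right)}{2 W} + \left(W + 4\right)}}{2} = \frac{\sqrt{\frac{n \left(-1 + W\right)}{2 W} + \left(4 + W\right)}}{2} = \frac{\sqrt{4 + W + \frac{n \left(-1 + W\right)}{2 W}}}{2}$)
$d{\left(3 \cdot 1 \cdot 2,-7 \right)} 932 = \frac{\sqrt{16 + 2 \cdot 3 \cdot 1 \cdot 2 + 4 \left(-7\right) - \frac{2 \cdot 3 \cdot 1 \cdot 2}{-7}}}{4} \cdot 932 = \frac{\sqrt{16 + 2 \cdot 3 \cdot 2 - 28 - 2 \cdot 3 \cdot 2 \left(- \frac{1}{7}\right)}}{4} \cdot 932 = \frac{\sqrt{16 + 2 \cdot 6 - 28 - 12 \left(- \frac{1}{7}\right)}}{4} \cdot 932 = \frac{\sqrt{16 + 12 - 28 + \frac{12}{7}}}{4} \cdot 932 = \frac{\sqrt{\frac{12}{7}}}{4} \cdot 932 = \frac{\frac{2}{7} \sqrt{21}}{4} \cdot 932 = \frac{\sqrt{21}}{14} \cdot 932 = \frac{466 \sqrt{21}}{7}$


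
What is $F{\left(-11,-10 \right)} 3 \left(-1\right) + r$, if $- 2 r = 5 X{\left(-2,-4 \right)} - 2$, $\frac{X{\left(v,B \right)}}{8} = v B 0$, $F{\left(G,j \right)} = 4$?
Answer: $-11$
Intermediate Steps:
$X{\left(v,B \right)} = 0$ ($X{\left(v,B \right)} = 8 v B 0 = 8 v 0 = 8 \cdot 0 = 0$)
$r = 1$ ($r = - \frac{5 \cdot 0 - 2}{2} = - \frac{0 - 2}{2} = \left(- \frac{1}{2}\right) \left(-2\right) = 1$)
$F{\left(-11,-10 \right)} 3 \left(-1\right) + r = 4 \cdot 3 \left(-1\right) + 1 = 4 \left(-3\right) + 1 = -12 + 1 = -11$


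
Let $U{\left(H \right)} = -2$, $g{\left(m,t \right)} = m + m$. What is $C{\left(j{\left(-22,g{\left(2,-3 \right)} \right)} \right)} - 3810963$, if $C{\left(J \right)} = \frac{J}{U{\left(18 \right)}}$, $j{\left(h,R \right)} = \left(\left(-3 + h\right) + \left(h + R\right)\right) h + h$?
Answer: $-3811425$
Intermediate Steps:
$g{\left(m,t \right)} = 2 m$
$j{\left(h,R \right)} = h + h \left(-3 + R + 2 h\right)$ ($j{\left(h,R \right)} = \left(\left(-3 + h\right) + \left(R + h\right)\right) h + h = \left(-3 + R + 2 h\right) h + h = h \left(-3 + R + 2 h\right) + h = h + h \left(-3 + R + 2 h\right)$)
$C{\left(J \right)} = - \frac{J}{2}$ ($C{\left(J \right)} = \frac{J}{-2} = J \left(- \frac{1}{2}\right) = - \frac{J}{2}$)
$C{\left(j{\left(-22,g{\left(2,-3 \right)} \right)} \right)} - 3810963 = - \frac{\left(-22\right) \left(-2 + 2 \cdot 2 + 2 \left(-22\right)\right)}{2} - 3810963 = - \frac{\left(-22\right) \left(-2 + 4 - 44\right)}{2} - 3810963 = - \frac{\left(-22\right) \left(-42\right)}{2} - 3810963 = \left(- \frac{1}{2}\right) 924 - 3810963 = -462 - 3810963 = -3811425$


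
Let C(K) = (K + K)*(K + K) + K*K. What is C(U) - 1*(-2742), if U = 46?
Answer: 13322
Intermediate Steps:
C(K) = 5*K² (C(K) = (2*K)*(2*K) + K² = 4*K² + K² = 5*K²)
C(U) - 1*(-2742) = 5*46² - 1*(-2742) = 5*2116 + 2742 = 10580 + 2742 = 13322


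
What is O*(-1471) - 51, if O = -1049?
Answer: 1543028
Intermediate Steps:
O*(-1471) - 51 = -1049*(-1471) - 51 = 1543079 - 51 = 1543028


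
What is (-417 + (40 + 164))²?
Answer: 45369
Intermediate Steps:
(-417 + (40 + 164))² = (-417 + 204)² = (-213)² = 45369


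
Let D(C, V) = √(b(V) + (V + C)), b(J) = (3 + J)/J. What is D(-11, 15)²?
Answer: 26/5 ≈ 5.2000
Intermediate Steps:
b(J) = (3 + J)/J
D(C, V) = √(C + V + (3 + V)/V) (D(C, V) = √((3 + V)/V + (V + C)) = √((3 + V)/V + (C + V)) = √(C + V + (3 + V)/V))
D(-11, 15)² = (√(1 - 11 + 15 + 3/15))² = (√(1 - 11 + 15 + 3*(1/15)))² = (√(1 - 11 + 15 + ⅕))² = (√(26/5))² = (√130/5)² = 26/5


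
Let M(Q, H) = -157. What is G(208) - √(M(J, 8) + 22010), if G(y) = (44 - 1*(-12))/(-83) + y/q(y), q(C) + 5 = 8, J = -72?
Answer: 17096/249 - 41*√13 ≈ -79.169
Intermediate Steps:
q(C) = 3 (q(C) = -5 + 8 = 3)
G(y) = -56/83 + y/3 (G(y) = (44 - 1*(-12))/(-83) + y/3 = (44 + 12)*(-1/83) + y*(⅓) = 56*(-1/83) + y/3 = -56/83 + y/3)
G(208) - √(M(J, 8) + 22010) = (-56/83 + (⅓)*208) - √(-157 + 22010) = (-56/83 + 208/3) - √21853 = 17096/249 - 41*√13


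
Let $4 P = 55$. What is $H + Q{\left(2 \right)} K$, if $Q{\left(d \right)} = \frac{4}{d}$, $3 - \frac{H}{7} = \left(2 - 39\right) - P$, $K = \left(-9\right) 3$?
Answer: $\frac{1289}{4} \approx 322.25$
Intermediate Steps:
$P = \frac{55}{4}$ ($P = \frac{1}{4} \cdot 55 = \frac{55}{4} \approx 13.75$)
$K = -27$
$H = \frac{1505}{4}$ ($H = 21 - 7 \left(\left(2 - 39\right) - \frac{55}{4}\right) = 21 - 7 \left(-37 - \frac{55}{4}\right) = 21 - - \frac{1421}{4} = 21 + \frac{1421}{4} = \frac{1505}{4} \approx 376.25$)
$H + Q{\left(2 \right)} K = \frac{1505}{4} + \frac{4}{2} \left(-27\right) = \frac{1505}{4} + 4 \cdot \frac{1}{2} \left(-27\right) = \frac{1505}{4} + 2 \left(-27\right) = \frac{1505}{4} - 54 = \frac{1289}{4}$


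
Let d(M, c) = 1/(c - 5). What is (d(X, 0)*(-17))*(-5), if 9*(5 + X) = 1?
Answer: -17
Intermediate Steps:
X = -44/9 (X = -5 + (⅑)*1 = -5 + ⅑ = -44/9 ≈ -4.8889)
d(M, c) = 1/(-5 + c)
(d(X, 0)*(-17))*(-5) = (-17/(-5 + 0))*(-5) = (-17/(-5))*(-5) = -⅕*(-17)*(-5) = (17/5)*(-5) = -17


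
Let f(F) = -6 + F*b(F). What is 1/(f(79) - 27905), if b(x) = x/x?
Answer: -1/27832 ≈ -3.5930e-5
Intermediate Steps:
b(x) = 1
f(F) = -6 + F (f(F) = -6 + F*1 = -6 + F)
1/(f(79) - 27905) = 1/((-6 + 79) - 27905) = 1/(73 - 27905) = 1/(-27832) = -1/27832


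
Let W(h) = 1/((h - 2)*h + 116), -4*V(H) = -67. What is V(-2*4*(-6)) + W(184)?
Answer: 140717/8401 ≈ 16.750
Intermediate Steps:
V(H) = 67/4 (V(H) = -1/4*(-67) = 67/4)
W(h) = 1/(116 + h*(-2 + h)) (W(h) = 1/((-2 + h)*h + 116) = 1/(h*(-2 + h) + 116) = 1/(116 + h*(-2 + h)))
V(-2*4*(-6)) + W(184) = 67/4 + 1/(116 + 184**2 - 2*184) = 67/4 + 1/(116 + 33856 - 368) = 67/4 + 1/33604 = 140717/8401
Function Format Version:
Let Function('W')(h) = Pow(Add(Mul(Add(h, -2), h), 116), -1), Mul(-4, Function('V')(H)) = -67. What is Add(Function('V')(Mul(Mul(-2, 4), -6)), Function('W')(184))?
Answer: Rational(140717, 8401) ≈ 16.750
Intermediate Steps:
Function('V')(H) = Rational(67, 4) (Function('V')(H) = Mul(Rational(-1, 4), -67) = Rational(67, 4))
Function('W')(h) = Pow(Add(116, Mul(h, Add(-2, h))), -1) (Function('W')(h) = Pow(Add(Mul(Add(-2, h), h), 116), -1) = Pow(Add(Mul(h, Add(-2, h)), 116), -1) = Pow(Add(116, Mul(h, Add(-2, h))), -1))
Add(Function('V')(Mul(Mul(-2, 4), -6)), Function('W')(184)) = Add(Rational(67, 4), Pow(Add(116, Pow(184, 2), Mul(-2, 184)), -1)) = Add(Rational(67, 4), Pow(Add(116, 33856, -368), -1)) = Add(Rational(67, 4), Pow(33604, -1)) = Add(Rational(67, 4), Rational(1, 33604)) = Rational(140717, 8401)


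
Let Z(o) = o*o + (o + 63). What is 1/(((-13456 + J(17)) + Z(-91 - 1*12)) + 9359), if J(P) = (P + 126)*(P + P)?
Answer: 1/11334 ≈ 8.8230e-5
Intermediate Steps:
Z(o) = 63 + o + o² (Z(o) = o² + (63 + o) = 63 + o + o²)
J(P) = 2*P*(126 + P) (J(P) = (126 + P)*(2*P) = 2*P*(126 + P))
1/(((-13456 + J(17)) + Z(-91 - 1*12)) + 9359) = 1/(((-13456 + 2*17*(126 + 17)) + (63 + (-91 - 1*12) + (-91 - 1*12)²)) + 9359) = 1/(((-13456 + 2*17*143) + (63 + (-91 - 12) + (-91 - 12)²)) + 9359) = 1/(((-13456 + 4862) + (63 - 103 + (-103)²)) + 9359) = 1/((-8594 + (63 - 103 + 10609)) + 9359) = 1/((-8594 + 10569) + 9359) = 1/(1975 + 9359) = 1/11334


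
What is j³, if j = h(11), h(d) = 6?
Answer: 216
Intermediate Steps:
j = 6
j³ = 6³ = 216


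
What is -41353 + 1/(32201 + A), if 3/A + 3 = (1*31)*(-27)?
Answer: -372850185207/9016279 ≈ -41353.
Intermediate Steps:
A = -1/280 (A = 3/(-3 + (1*31)*(-27)) = 3/(-3 + 31*(-27)) = 3/(-3 - 837) = 3/(-840) = 3*(-1/840) = -1/280 ≈ -0.0035714)
-41353 + 1/(32201 + A) = -41353 + 1/(32201 - 1/280) = -41353 + 1/(9016279/280) = -41353 + 280/9016279 = -372850185207/9016279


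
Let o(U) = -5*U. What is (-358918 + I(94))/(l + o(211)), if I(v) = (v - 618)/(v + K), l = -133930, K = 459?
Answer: 66160726/24882235 ≈ 2.6590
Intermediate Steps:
I(v) = (-618 + v)/(459 + v) (I(v) = (v - 618)/(v + 459) = (-618 + v)/(459 + v))
(-358918 + I(94))/(l + o(211)) = (-358918 + (-618 + 94)/(459 + 94))/(-133930 - 5*211) = (-358918 - 524/553)/(-133930 - 1055) = (-358918 + (1/553)*(-524))/(-134985) = (-358918 - 524/553)*(-1/134985) = -198482178/553*(-1/134985) = 66160726/24882235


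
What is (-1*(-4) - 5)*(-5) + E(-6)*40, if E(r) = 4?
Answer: 165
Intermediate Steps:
(-1*(-4) - 5)*(-5) + E(-6)*40 = (-1*(-4) - 5)*(-5) + 4*40 = (4 - 5)*(-5) + 160 = -1*(-5) + 160 = 5 + 160 = 165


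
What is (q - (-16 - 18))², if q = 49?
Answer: 6889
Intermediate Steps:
(q - (-16 - 18))² = (49 - (-16 - 18))² = (49 - 1*(-34))² = (49 + 34)² = 83² = 6889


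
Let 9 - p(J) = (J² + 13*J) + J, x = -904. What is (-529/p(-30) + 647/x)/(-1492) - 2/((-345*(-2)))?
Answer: -231706661/73056018720 ≈ -0.0031716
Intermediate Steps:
p(J) = 9 - J² - 14*J (p(J) = 9 - ((J² + 13*J) + J) = 9 - (J² + 14*J) = 9 + (-J² - 14*J) = 9 - J² - 14*J)
(-529/p(-30) + 647/x)/(-1492) - 2/((-345*(-2))) = (-529/(9 - 1*(-30)² - 14*(-30)) + 647/(-904))/(-1492) - 2/((-345*(-2))) = (-529/(9 - 1*900 + 420) + 647*(-1/904))*(-1/1492) - 2/690 = (-529/(9 - 900 + 420) - 647/904)*(-1/1492) - 2*1/690 = (-529/(-471) - 647/904)*(-1/1492) - 1/345 = (-529*(-1/471) - 647/904)*(-1/1492) - 1/345 = (529/471 - 647/904)*(-1/1492) - 1/345 = (173479/425784)*(-1/1492) - 1/345 = -173479/635269728 - 1/345 = -231706661/73056018720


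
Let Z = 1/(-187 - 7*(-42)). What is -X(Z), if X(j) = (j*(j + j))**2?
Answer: -4/131079601 ≈ -3.0516e-8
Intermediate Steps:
Z = 1/107 (Z = 1/(-187 + 294) = 1/107 ≈ 0.0093458)
X(j) = 4*j**4 (X(j) = (j*(2*j))**2 = (2*j**2)**2 = 4*j**4)
-X(Z) = -4*(1/107)**4 = -4/131079601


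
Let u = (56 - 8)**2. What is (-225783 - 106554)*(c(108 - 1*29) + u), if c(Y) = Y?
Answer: -791959071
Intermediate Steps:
u = 2304 (u = 48**2 = 2304)
(-225783 - 106554)*(c(108 - 1*29) + u) = (-225783 - 106554)*((108 - 1*29) + 2304) = -332337*((108 - 29) + 2304) = -332337*(79 + 2304) = -332337*2383 = -791959071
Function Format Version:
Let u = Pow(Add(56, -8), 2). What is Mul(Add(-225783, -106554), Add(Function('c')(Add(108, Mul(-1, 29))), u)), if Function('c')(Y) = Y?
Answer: -791959071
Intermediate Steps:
u = 2304 (u = Pow(48, 2) = 2304)
Mul(Add(-225783, -106554), Add(Function('c')(Add(108, Mul(-1, 29))), u)) = Mul(Add(-225783, -106554), Add(Add(108, Mul(-1, 29)), 2304)) = Mul(-332337, Add(Add(108, -29), 2304)) = Mul(-332337, Add(79, 2304)) = Mul(-332337, 2383) = -791959071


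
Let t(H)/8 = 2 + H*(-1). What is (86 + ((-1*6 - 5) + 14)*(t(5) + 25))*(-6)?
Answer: -534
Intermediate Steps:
t(H) = 16 - 8*H (t(H) = 8*(2 + H*(-1)) = 8*(2 - H) = 16 - 8*H)
(86 + ((-1*6 - 5) + 14)*(t(5) + 25))*(-6) = (86 + ((-1*6 - 5) + 14)*((16 - 8*5) + 25))*(-6) = (86 + ((-6 - 5) + 14)*((16 - 40) + 25))*(-6) = (86 + (-11 + 14)*(-24 + 25))*(-6) = (86 + 3*1)*(-6) = (86 + 3)*(-6) = 89*(-6) = -534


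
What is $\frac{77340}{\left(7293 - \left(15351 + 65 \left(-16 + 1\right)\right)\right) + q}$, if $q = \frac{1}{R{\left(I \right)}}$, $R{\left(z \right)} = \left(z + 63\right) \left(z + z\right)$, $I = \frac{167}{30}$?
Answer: $- \frac{8855919820}{811048209} \approx -10.919$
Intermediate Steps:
$I = \frac{167}{30}$ ($I = 167 \cdot \frac{1}{30} = \frac{167}{30} \approx 5.5667$)
$R{\left(z \right)} = 2 z \left(63 + z\right)$ ($R{\left(z \right)} = \left(63 + z\right) 2 z = 2 z \left(63 + z\right)$)
$q = \frac{450}{343519}$ ($q = \frac{1}{2 \cdot \frac{167}{30} \left(63 + \frac{167}{30}\right)} = \frac{1}{2 \cdot \frac{167}{30} \cdot \frac{2057}{30}} = \frac{1}{\frac{343519}{450}} = \frac{450}{343519} \approx 0.00131$)
$\frac{77340}{\left(7293 - \left(15351 + 65 \left(-16 + 1\right)\right)\right) + q} = \frac{77340}{\left(7293 - \left(15351 + 65 \left(-16 + 1\right)\right)\right) + \frac{450}{343519}} = \frac{77340}{\left(7293 - \left(15351 + 65 \left(-15\right)\right)\right) + \frac{450}{343519}} = \frac{77340}{\left(7293 - 14376\right) + \frac{450}{343519}} = \frac{77340}{-7083 + \frac{450}{343519}} = \frac{77340}{- \frac{2433144627}{343519}} = 77340 \left(- \frac{343519}{2433144627}\right) = - \frac{8855919820}{811048209}$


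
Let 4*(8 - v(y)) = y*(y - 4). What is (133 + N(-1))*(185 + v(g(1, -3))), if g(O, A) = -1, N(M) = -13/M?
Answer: 55991/2 ≈ 27996.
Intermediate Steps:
v(y) = 8 - y*(-4 + y)/4 (v(y) = 8 - y*(y - 4)/4 = 8 - y*(-4 + y)/4)
(133 + N(-1))*(185 + v(g(1, -3))) = (133 - 13/(-1))*(185 + (8 - 1 - ¼*(-1)²)) = (133 - 13*(-1))*(185 + (8 - 1 - ¼*1)) = (133 + 13)*(185 + (8 - 1 - ¼)) = 146*(185 + 27/4) = 146*(767/4) = 55991/2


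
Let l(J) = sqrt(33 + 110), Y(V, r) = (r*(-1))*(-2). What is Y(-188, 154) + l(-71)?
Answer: 308 + sqrt(143) ≈ 319.96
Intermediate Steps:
Y(V, r) = 2*r (Y(V, r) = -r*(-2) = 2*r)
l(J) = sqrt(143)
Y(-188, 154) + l(-71) = 2*154 + sqrt(143) = 308 + sqrt(143)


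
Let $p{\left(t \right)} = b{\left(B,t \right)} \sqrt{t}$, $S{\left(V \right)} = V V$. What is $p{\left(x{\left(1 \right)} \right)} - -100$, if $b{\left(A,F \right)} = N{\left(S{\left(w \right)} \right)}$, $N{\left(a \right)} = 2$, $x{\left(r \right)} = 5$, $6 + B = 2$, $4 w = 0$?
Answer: $100 + 2 \sqrt{5} \approx 104.47$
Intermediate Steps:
$w = 0$ ($w = \frac{1}{4} \cdot 0 = 0$)
$B = -4$ ($B = -6 + 2 = -4$)
$S{\left(V \right)} = V^{2}$
$b{\left(A,F \right)} = 2$
$p{\left(t \right)} = 2 \sqrt{t}$
$p{\left(x{\left(1 \right)} \right)} - -100 = 2 \sqrt{5} - -100 = 2 \sqrt{5} + 100 = 100 + 2 \sqrt{5}$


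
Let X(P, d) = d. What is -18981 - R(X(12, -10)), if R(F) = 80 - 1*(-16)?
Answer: -19077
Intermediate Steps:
R(F) = 96 (R(F) = 80 + 16 = 96)
-18981 - R(X(12, -10)) = -18981 - 1*96 = -18981 - 96 = -19077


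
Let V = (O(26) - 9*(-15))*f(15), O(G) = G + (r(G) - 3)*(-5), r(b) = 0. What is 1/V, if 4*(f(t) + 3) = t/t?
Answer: -1/484 ≈ -0.0020661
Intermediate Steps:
O(G) = 15 + G (O(G) = G + (0 - 3)*(-5) = G - 3*(-5) = G + 15 = 15 + G)
f(t) = -11/4 (f(t) = -3 + (t/t)/4 = -3 + (1/4)*1 = -3 + 1/4 = -11/4)
V = -484 (V = ((15 + 26) - 9*(-15))*(-11/4) = (41 + 135)*(-11/4) = 176*(-11/4) = -484)
1/V = 1/(-484) = -1/484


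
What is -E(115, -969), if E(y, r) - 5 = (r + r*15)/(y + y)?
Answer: 7177/115 ≈ 62.409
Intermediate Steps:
E(y, r) = 5 + 8*r/y (E(y, r) = 5 + (r + r*15)/(y + y) = 5 + (r + 15*r)/((2*y)) = 5 + (16*r)*(1/(2*y)) = 5 + 8*r/y)
-E(115, -969) = -(5 + 8*(-969)/115) = -(5 + 8*(-969)*(1/115)) = -(5 - 7752/115) = -1*(-7177/115) = 7177/115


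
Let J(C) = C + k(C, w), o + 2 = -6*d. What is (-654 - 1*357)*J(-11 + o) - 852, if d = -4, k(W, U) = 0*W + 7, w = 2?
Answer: -19050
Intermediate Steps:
k(W, U) = 7 (k(W, U) = 0 + 7 = 7)
o = 22 (o = -2 - 6*(-4) = -2 + 24 = 22)
J(C) = 7 + C (J(C) = C + 7 = 7 + C)
(-654 - 1*357)*J(-11 + o) - 852 = (-654 - 1*357)*(7 + (-11 + 22)) - 852 = (-654 - 357)*(7 + 11) - 852 = -1011*18 - 852 = -18198 - 852 = -19050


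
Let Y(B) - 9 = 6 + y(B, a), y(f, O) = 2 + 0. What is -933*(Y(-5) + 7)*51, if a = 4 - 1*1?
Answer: -1141992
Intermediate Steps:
a = 3 (a = 4 - 1 = 3)
y(f, O) = 2
Y(B) = 17 (Y(B) = 9 + (6 + 2) = 9 + 8 = 17)
-933*(Y(-5) + 7)*51 = -933*(17 + 7)*51 = -933*24*51 = -22392*51 = -1141992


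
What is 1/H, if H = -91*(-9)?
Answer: 1/819 ≈ 0.0012210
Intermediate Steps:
H = 819 (H = -13*(-63) = 819)
1/H = 1/819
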